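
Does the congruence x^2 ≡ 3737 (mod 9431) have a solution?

3737 ≡ 1 (mod 4), so quadratic reciprocity gives (3737/9431) = (9431/3737). Reduce: 9431 ≡ 1957 (mod 3737). Now have (1957/3737).
1957 ≡ 1 (mod 4), so quadratic reciprocity gives (1957/3737) = (3737/1957). Reduce: 3737 ≡ 1780 (mod 1957). Now have (1780/1957).
Factor out 2: 1780 = 2^2·445. Since 1957 ≡ 5 (mod 8), (2/1957) = -1, and (2/1957)^2 = +1. Now have (445/1957).
445 ≡ 1 (mod 4), so quadratic reciprocity gives (445/1957) = (1957/445). Reduce: 1957 ≡ 177 (mod 445). Now have (177/445).
177 ≡ 1 (mod 4), so quadratic reciprocity gives (177/445) = (445/177). Reduce: 445 ≡ 91 (mod 177). Now have (91/177).
177 ≡ 1 (mod 4), so quadratic reciprocity gives (91/177) = (177/91). Reduce: 177 ≡ 86 (mod 91). Now have (86/91).
Factor out 2: 86 = 2·43. Since 91 ≡ 3 (mod 8), (2/91) = -1. Now have -(43/91).
Both 43 ≡ 3 and 91 ≡ 3 (mod 4), so reciprocity gives (43/91) = -(91/43). Reduce: 91 ≡ 5 (mod 43). Now have (5/43).
5 ≡ 1 (mod 4), so quadratic reciprocity gives (5/43) = (43/5). Reduce: 43 ≡ 3 (mod 5). Now have (3/5).
5 ≡ 1 (mod 4), so quadratic reciprocity gives (3/5) = (5/3). Reduce: 5 ≡ 2 (mod 3). Now have (2/3).
Factor out 2: 2 = 2. Since 3 ≡ 3 (mod 8), (2/3) = -1. Now have -(1/3).
(1/3) = 1. Collecting the sign factors: -1.
(3737/9431) = -1, and 9431 is prime, so 3737 is not a quadratic residue mod 9431.

no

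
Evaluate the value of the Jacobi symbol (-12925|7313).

1

Reduce the numerator: -12925 ≡ 1701 (mod 7313), so (-12925|7313) = (1701|7313).
1701 ≡ 1 (mod 4), so quadratic reciprocity gives (1701|7313) = (7313|1701). Reduce: 7313 ≡ 509 (mod 1701). Now have (509|1701).
509 ≡ 1 (mod 4), so quadratic reciprocity gives (509|1701) = (1701|509). Reduce: 1701 ≡ 174 (mod 509). Now have (174|509).
Factor out 2: 174 = 2·87. Since 509 ≡ 5 (mod 8), (2|509) = -1. Now have -(87|509).
509 ≡ 1 (mod 4), so quadratic reciprocity gives (87|509) = (509|87). Reduce: 509 ≡ 74 (mod 87). Now have -(74|87).
Factor out 2: 74 = 2·37. Since 87 ≡ 7 (mod 8), (2|87) = +1. Now have -(37|87).
37 ≡ 1 (mod 4), so quadratic reciprocity gives (37|87) = (87|37). Reduce: 87 ≡ 13 (mod 37). Now have -(13|37).
13 ≡ 1 (mod 4), so quadratic reciprocity gives (13|37) = (37|13). Reduce: 37 ≡ 11 (mod 13). Now have -(11|13).
13 ≡ 1 (mod 4), so quadratic reciprocity gives (11|13) = (13|11). Reduce: 13 ≡ 2 (mod 11). Now have -(2|11).
Factor out 2: 2 = 2. Since 11 ≡ 3 (mod 8), (2|11) = -1. Now have (1|11).
(1|11) = 1. Collecting the sign factors: 1.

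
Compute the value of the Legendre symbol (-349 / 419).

-1

(-349 / 419)
  = (70 / 419)    [-349 ≡ 70 mod 419]
  = -(35 / 419)    [419 ≡ 3 mod 8 ⇒ (2 / 419) = -1]
  = (419 / 35)    [QR: both ≡ 3 mod 4, sign flips]
  = (34 / 35)    [419 ≡ 34 mod 35]
  = -(17 / 35)    [35 ≡ 3 mod 8 ⇒ (2 / 35) = -1]
  = -(35 / 17)    [QR: 17 ≡ 1 mod 4, sign kept]
  = -(1 / 17)    [35 ≡ 1 mod 17]
  = -1    [(1 / 17) = 1]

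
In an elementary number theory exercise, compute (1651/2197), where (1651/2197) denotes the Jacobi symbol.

0

(1651/2197)
  = (2197/1651)    [QR: 2197 ≡ 1 mod 4, sign kept]
  = (546/1651)    [2197 ≡ 546 mod 1651]
  = -(273/1651)    [1651 ≡ 3 mod 8 ⇒ (2/1651) = -1]
  = -(1651/273)    [QR: 273 ≡ 1 mod 4, sign kept]
  = -(13/273)    [1651 ≡ 13 mod 273]
  = -(273/13)    [QR: 13 ≡ 1 mod 4, sign kept]
  = -(0/13)    [273 ≡ 0 mod 13]
  = 0    [numerator 0, gcd > 1]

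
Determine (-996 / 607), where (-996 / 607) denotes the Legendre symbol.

Reduce the numerator: -996 ≡ 218 (mod 607), so (-996 / 607) = (218 / 607).
Factor out 2: 218 = 2·109. Since 607 ≡ 7 (mod 8), (2 / 607) = +1. Now have (109 / 607).
109 ≡ 1 (mod 4), so quadratic reciprocity gives (109 / 607) = (607 / 109). Reduce: 607 ≡ 62 (mod 109). Now have (62 / 109).
Factor out 2: 62 = 2·31. Since 109 ≡ 5 (mod 8), (2 / 109) = -1. Now have -(31 / 109).
109 ≡ 1 (mod 4), so quadratic reciprocity gives (31 / 109) = (109 / 31). Reduce: 109 ≡ 16 (mod 31). Now have -(16 / 31).
Factor out 2: 16 = 2^4. Since 31 ≡ 7 (mod 8), (2 / 31) = +1, and (2 / 31)^4 = +1. Now have -(1 / 31).
(1 / 31) = 1. Collecting the sign factors: -1.

-1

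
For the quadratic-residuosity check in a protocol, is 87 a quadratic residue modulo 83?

yes

(87/83)
  = (4/83)    [87 ≡ 4 mod 83]
  = (1/83)    [83 ≡ 3 mod 8 ⇒ (2/83)^2 = +1]
  = 1    [(1/83) = 1]
(87/83) = 1, and 83 is prime, so 87 is a quadratic residue mod 83.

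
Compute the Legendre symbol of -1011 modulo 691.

Reduce the numerator: -1011 ≡ 371 (mod 691), so (-1011/691) = (371/691).
Both 371 ≡ 3 and 691 ≡ 3 (mod 4), so reciprocity gives (371/691) = -(691/371). Reduce: 691 ≡ 320 (mod 371). Now have -(320/371).
Factor out 2: 320 = 2^6·5. Since 371 ≡ 3 (mod 8), (2/371) = -1, and (2/371)^6 = +1. Now have -(5/371).
5 ≡ 1 (mod 4), so quadratic reciprocity gives (5/371) = (371/5). Reduce: 371 ≡ 1 (mod 5). Now have -(1/5).
(1/5) = 1. Collecting the sign factors: -1.

-1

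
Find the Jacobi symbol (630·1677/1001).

0

By multiplicativity, (630·1677/1001) = (630/1001)·(1677/1001).
First factor (630/1001):
(630/1001)
  = (315/1001)    [1001 ≡ 1 mod 8 ⇒ (2/1001) = +1]
  = (1001/315)    [QR: 1001 ≡ 1 mod 4, sign kept]
  = (56/315)    [1001 ≡ 56 mod 315]
  = -(7/315)    [315 ≡ 3 mod 8 ⇒ (2/315)^3 = -1]
  = (315/7)    [QR: both ≡ 3 mod 4, sign flips]
  = (0/7)    [315 ≡ 0 mod 7]
  = 0    [numerator 0, gcd > 1]
Second factor (1677/1001):
(1677/1001)
  = (676/1001)    [1677 ≡ 676 mod 1001]
  = (169/1001)    [1001 ≡ 1 mod 8 ⇒ (2/1001)^2 = +1]
  = (1001/169)    [QR: 169 ≡ 1 mod 4, sign kept]
  = (156/169)    [1001 ≡ 156 mod 169]
  = (39/169)    [169 ≡ 1 mod 8 ⇒ (2/169)^2 = +1]
  = (169/39)    [QR: 169 ≡ 1 mod 4, sign kept]
  = (13/39)    [169 ≡ 13 mod 39]
  = (39/13)    [QR: 13 ≡ 1 mod 4, sign kept]
  = (0/13)    [39 ≡ 0 mod 13]
  = 0    [numerator 0, gcd > 1]
Product: (0)·(0) = 0.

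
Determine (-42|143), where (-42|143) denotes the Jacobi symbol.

-1

Pull out -1: (-42|143) = (-1|143)·(42|143). Since 143 ≡ 3 (mod 4), (-1|143) = -1. Now have -(42|143).
Factor out 2: 42 = 2·21. Since 143 ≡ 7 (mod 8), (2|143) = +1. Now have -(21|143).
21 ≡ 1 (mod 4), so quadratic reciprocity gives (21|143) = (143|21). Reduce: 143 ≡ 17 (mod 21). Now have -(17|21).
17 ≡ 1 (mod 4), so quadratic reciprocity gives (17|21) = (21|17). Reduce: 21 ≡ 4 (mod 17). Now have -(4|17).
Factor out 2: 4 = 2^2. Since 17 ≡ 1 (mod 8), (2|17) = +1, and (2|17)^2 = +1. Now have -(1|17).
(1|17) = 1. Collecting the sign factors: -1.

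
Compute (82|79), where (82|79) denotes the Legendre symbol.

-1

(82|79)
  = (3|79)    [82 ≡ 3 mod 79]
  = -(79|3)    [QR: both ≡ 3 mod 4, sign flips]
  = -(1|3)    [79 ≡ 1 mod 3]
  = -1    [(1|3) = 1]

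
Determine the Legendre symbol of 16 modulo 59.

Factor out 2: 16 = 2^4. Since 59 ≡ 3 (mod 8), (2|59) = -1, and (2|59)^4 = +1. Now have (1|59).
(1|59) = 1. Collecting the sign factors: 1.

1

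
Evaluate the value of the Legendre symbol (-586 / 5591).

(-586 / 5591)
  = (5005 / 5591)    [-586 ≡ 5005 mod 5591]
  = (5591 / 5005)    [QR: 5005 ≡ 1 mod 4, sign kept]
  = (586 / 5005)    [5591 ≡ 586 mod 5005]
  = -(293 / 5005)    [5005 ≡ 5 mod 8 ⇒ (2 / 5005) = -1]
  = -(5005 / 293)    [QR: 293 ≡ 1 mod 4, sign kept]
  = -(24 / 293)    [5005 ≡ 24 mod 293]
  = (3 / 293)    [293 ≡ 5 mod 8 ⇒ (2 / 293)^3 = -1]
  = (293 / 3)    [QR: 293 ≡ 1 mod 4, sign kept]
  = (2 / 3)    [293 ≡ 2 mod 3]
  = -(1 / 3)    [3 ≡ 3 mod 8 ⇒ (2 / 3) = -1]
  = -1    [(1 / 3) = 1]

-1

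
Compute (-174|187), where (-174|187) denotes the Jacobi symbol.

-1

Reduce the numerator: -174 ≡ 13 (mod 187), so (-174|187) = (13|187).
13 ≡ 1 (mod 4), so quadratic reciprocity gives (13|187) = (187|13). Reduce: 187 ≡ 5 (mod 13). Now have (5|13).
5 ≡ 1 (mod 4), so quadratic reciprocity gives (5|13) = (13|5). Reduce: 13 ≡ 3 (mod 5). Now have (3|5).
5 ≡ 1 (mod 4), so quadratic reciprocity gives (3|5) = (5|3). Reduce: 5 ≡ 2 (mod 3). Now have (2|3).
Factor out 2: 2 = 2. Since 3 ≡ 3 (mod 8), (2|3) = -1. Now have -(1|3).
(1|3) = 1. Collecting the sign factors: -1.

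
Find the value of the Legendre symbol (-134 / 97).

Reduce the numerator: -134 ≡ 60 (mod 97), so (-134 / 97) = (60 / 97).
Factor out 2: 60 = 2^2·15. Since 97 ≡ 1 (mod 8), (2 / 97) = +1, and (2 / 97)^2 = +1. Now have (15 / 97).
97 ≡ 1 (mod 4), so quadratic reciprocity gives (15 / 97) = (97 / 15). Reduce: 97 ≡ 7 (mod 15). Now have (7 / 15).
Both 7 ≡ 3 and 15 ≡ 3 (mod 4), so reciprocity gives (7 / 15) = -(15 / 7). Reduce: 15 ≡ 1 (mod 7). Now have -(1 / 7).
(1 / 7) = 1. Collecting the sign factors: -1.

-1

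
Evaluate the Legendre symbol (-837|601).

-1

(-837|601)
  = (837|601)    [601 ≡ 1 mod 4 ⇒ (-1|601) = +1]
  = (236|601)    [837 ≡ 236 mod 601]
  = (59|601)    [601 ≡ 1 mod 8 ⇒ (2|601)^2 = +1]
  = (601|59)    [QR: 601 ≡ 1 mod 4, sign kept]
  = (11|59)    [601 ≡ 11 mod 59]
  = -(59|11)    [QR: both ≡ 3 mod 4, sign flips]
  = -(4|11)    [59 ≡ 4 mod 11]
  = -(1|11)    [11 ≡ 3 mod 8 ⇒ (2|11)^2 = +1]
  = -1    [(1|11) = 1]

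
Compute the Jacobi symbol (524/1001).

(524/1001)
  = (131/1001)    [1001 ≡ 1 mod 8 ⇒ (2/1001)^2 = +1]
  = (1001/131)    [QR: 1001 ≡ 1 mod 4, sign kept]
  = (84/131)    [1001 ≡ 84 mod 131]
  = (21/131)    [131 ≡ 3 mod 8 ⇒ (2/131)^2 = +1]
  = (131/21)    [QR: 21 ≡ 1 mod 4, sign kept]
  = (5/21)    [131 ≡ 5 mod 21]
  = (21/5)    [QR: 5 ≡ 1 mod 4, sign kept]
  = (1/5)    [21 ≡ 1 mod 5]
  = 1    [(1/5) = 1]

1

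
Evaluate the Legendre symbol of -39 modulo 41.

(-39 / 41)
  = (2 / 41)    [-39 ≡ 2 mod 41]
  = (1 / 41)    [41 ≡ 1 mod 8 ⇒ (2 / 41) = +1]
  = 1    [(1 / 41) = 1]

1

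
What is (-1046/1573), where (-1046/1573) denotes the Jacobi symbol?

(-1046/1573)
  = (1046/1573)    [1573 ≡ 1 mod 4 ⇒ (-1/1573) = +1]
  = -(523/1573)    [1573 ≡ 5 mod 8 ⇒ (2/1573) = -1]
  = -(1573/523)    [QR: 1573 ≡ 1 mod 4, sign kept]
  = -(4/523)    [1573 ≡ 4 mod 523]
  = -(1/523)    [523 ≡ 3 mod 8 ⇒ (2/523)^2 = +1]
  = -1    [(1/523) = 1]

-1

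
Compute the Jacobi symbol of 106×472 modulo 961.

1

By multiplicativity, (106·472/961) = (106/961)·(472/961).
First factor (106/961):
(106/961)
  = (53/961)    [961 ≡ 1 mod 8 ⇒ (2/961) = +1]
  = (961/53)    [QR: 53 ≡ 1 mod 4, sign kept]
  = (7/53)    [961 ≡ 7 mod 53]
  = (53/7)    [QR: 53 ≡ 1 mod 4, sign kept]
  = (4/7)    [53 ≡ 4 mod 7]
  = (1/7)    [7 ≡ 7 mod 8 ⇒ (2/7)^2 = +1]
  = 1    [(1/7) = 1]
Second factor (472/961):
(472/961)
  = (59/961)    [961 ≡ 1 mod 8 ⇒ (2/961)^3 = +1]
  = (961/59)    [QR: 961 ≡ 1 mod 4, sign kept]
  = (17/59)    [961 ≡ 17 mod 59]
  = (59/17)    [QR: 17 ≡ 1 mod 4, sign kept]
  = (8/17)    [59 ≡ 8 mod 17]
  = (1/17)    [17 ≡ 1 mod 8 ⇒ (2/17)^3 = +1]
  = 1    [(1/17) = 1]
Product: (1)·(1) = 1.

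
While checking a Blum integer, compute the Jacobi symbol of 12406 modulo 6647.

Reduce the numerator: 12406 ≡ 5759 (mod 6647), so (12406|6647) = (5759|6647).
Both 5759 ≡ 3 and 6647 ≡ 3 (mod 4), so reciprocity gives (5759|6647) = -(6647|5759). Reduce: 6647 ≡ 888 (mod 5759). Now have -(888|5759).
Factor out 2: 888 = 2^3·111. Since 5759 ≡ 7 (mod 8), (2|5759) = +1, and (2|5759)^3 = +1. Now have -(111|5759).
Both 111 ≡ 3 and 5759 ≡ 3 (mod 4), so reciprocity gives (111|5759) = -(5759|111). Reduce: 5759 ≡ 98 (mod 111). Now have (98|111).
Factor out 2: 98 = 2·49. Since 111 ≡ 7 (mod 8), (2|111) = +1. Now have (49|111).
49 ≡ 1 (mod 4), so quadratic reciprocity gives (49|111) = (111|49). Reduce: 111 ≡ 13 (mod 49). Now have (13|49).
13 ≡ 1 (mod 4), so quadratic reciprocity gives (13|49) = (49|13). Reduce: 49 ≡ 10 (mod 13). Now have (10|13).
Factor out 2: 10 = 2·5. Since 13 ≡ 5 (mod 8), (2|13) = -1. Now have -(5|13).
5 ≡ 1 (mod 4), so quadratic reciprocity gives (5|13) = (13|5). Reduce: 13 ≡ 3 (mod 5). Now have -(3|5).
5 ≡ 1 (mod 4), so quadratic reciprocity gives (3|5) = (5|3). Reduce: 5 ≡ 2 (mod 3). Now have -(2|3).
Factor out 2: 2 = 2. Since 3 ≡ 3 (mod 8), (2|3) = -1. Now have (1|3).
(1|3) = 1. Collecting the sign factors: 1.

1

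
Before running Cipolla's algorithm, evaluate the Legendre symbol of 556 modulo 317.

-1

Reduce the numerator: 556 ≡ 239 (mod 317), so (556/317) = (239/317).
317 ≡ 1 (mod 4), so quadratic reciprocity gives (239/317) = (317/239). Reduce: 317 ≡ 78 (mod 239). Now have (78/239).
Factor out 2: 78 = 2·39. Since 239 ≡ 7 (mod 8), (2/239) = +1. Now have (39/239).
Both 39 ≡ 3 and 239 ≡ 3 (mod 4), so reciprocity gives (39/239) = -(239/39). Reduce: 239 ≡ 5 (mod 39). Now have -(5/39).
5 ≡ 1 (mod 4), so quadratic reciprocity gives (5/39) = (39/5). Reduce: 39 ≡ 4 (mod 5). Now have -(4/5).
Factor out 2: 4 = 2^2. Since 5 ≡ 5 (mod 8), (2/5) = -1, and (2/5)^2 = +1. Now have -(1/5).
(1/5) = 1. Collecting the sign factors: -1.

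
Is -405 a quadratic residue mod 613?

no

(-405|613)
  = (208|613)    [-405 ≡ 208 mod 613]
  = (13|613)    [613 ≡ 5 mod 8 ⇒ (2|613)^4 = +1]
  = (613|13)    [QR: 13 ≡ 1 mod 4, sign kept]
  = (2|13)    [613 ≡ 2 mod 13]
  = -(1|13)    [13 ≡ 5 mod 8 ⇒ (2|13) = -1]
  = -1    [(1|13) = 1]
The Legendre symbol is -1, so x^2 ≡ -405 (mod 613) has no solution.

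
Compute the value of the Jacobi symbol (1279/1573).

-1

(1279/1573)
  = (1573/1279)    [QR: 1573 ≡ 1 mod 4, sign kept]
  = (294/1279)    [1573 ≡ 294 mod 1279]
  = (147/1279)    [1279 ≡ 7 mod 8 ⇒ (2/1279) = +1]
  = -(1279/147)    [QR: both ≡ 3 mod 4, sign flips]
  = -(103/147)    [1279 ≡ 103 mod 147]
  = (147/103)    [QR: both ≡ 3 mod 4, sign flips]
  = (44/103)    [147 ≡ 44 mod 103]
  = (11/103)    [103 ≡ 7 mod 8 ⇒ (2/103)^2 = +1]
  = -(103/11)    [QR: both ≡ 3 mod 4, sign flips]
  = -(4/11)    [103 ≡ 4 mod 11]
  = -(1/11)    [11 ≡ 3 mod 8 ⇒ (2/11)^2 = +1]
  = -1    [(1/11) = 1]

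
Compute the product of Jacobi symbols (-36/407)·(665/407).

-1

By multiplicativity, (-36·665/407) = (-36/407)·(665/407).
First factor (-36/407):
(-36/407)
  = (371/407)    [-36 ≡ 371 mod 407]
  = -(407/371)    [QR: both ≡ 3 mod 4, sign flips]
  = -(36/371)    [407 ≡ 36 mod 371]
  = -(9/371)    [371 ≡ 3 mod 8 ⇒ (2/371)^2 = +1]
  = -(371/9)    [QR: 9 ≡ 1 mod 4, sign kept]
  = -(2/9)    [371 ≡ 2 mod 9]
  = -(1/9)    [9 ≡ 1 mod 8 ⇒ (2/9) = +1]
  = -1    [(1/9) = 1]
Second factor (665/407):
(665/407)
  = (258/407)    [665 ≡ 258 mod 407]
  = (129/407)    [407 ≡ 7 mod 8 ⇒ (2/407) = +1]
  = (407/129)    [QR: 129 ≡ 1 mod 4, sign kept]
  = (20/129)    [407 ≡ 20 mod 129]
  = (5/129)    [129 ≡ 1 mod 8 ⇒ (2/129)^2 = +1]
  = (129/5)    [QR: 5 ≡ 1 mod 4, sign kept]
  = (4/5)    [129 ≡ 4 mod 5]
  = (1/5)    [5 ≡ 5 mod 8 ⇒ (2/5)^2 = +1]
  = 1    [(1/5) = 1]
Product: (-1)·(1) = -1.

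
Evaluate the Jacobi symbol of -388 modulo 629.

1

Pull out -1: (-388/629) = (-1/629)·(388/629). Since 629 ≡ 1 (mod 4), (-1/629) = +1. Now have (388/629).
Factor out 2: 388 = 2^2·97. Since 629 ≡ 5 (mod 8), (2/629) = -1, and (2/629)^2 = +1. Now have (97/629).
97 ≡ 1 (mod 4), so quadratic reciprocity gives (97/629) = (629/97). Reduce: 629 ≡ 47 (mod 97). Now have (47/97).
97 ≡ 1 (mod 4), so quadratic reciprocity gives (47/97) = (97/47). Reduce: 97 ≡ 3 (mod 47). Now have (3/47).
Both 3 ≡ 3 and 47 ≡ 3 (mod 4), so reciprocity gives (3/47) = -(47/3). Reduce: 47 ≡ 2 (mod 3). Now have -(2/3).
Factor out 2: 2 = 2. Since 3 ≡ 3 (mod 8), (2/3) = -1. Now have (1/3).
(1/3) = 1. Collecting the sign factors: 1.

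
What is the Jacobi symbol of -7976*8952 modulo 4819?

-1

By multiplicativity, (-7976·8952/4819) = (-7976/4819)·(8952/4819).
First factor (-7976/4819):
Reduce the numerator: -7976 ≡ 1662 (mod 4819), so (-7976/4819) = (1662/4819).
Factor out 2: 1662 = 2·831. Since 4819 ≡ 3 (mod 8), (2/4819) = -1. Now have -(831/4819).
Both 831 ≡ 3 and 4819 ≡ 3 (mod 4), so reciprocity gives (831/4819) = -(4819/831). Reduce: 4819 ≡ 664 (mod 831). Now have (664/831).
Factor out 2: 664 = 2^3·83. Since 831 ≡ 7 (mod 8), (2/831) = +1, and (2/831)^3 = +1. Now have (83/831).
Both 83 ≡ 3 and 831 ≡ 3 (mod 4), so reciprocity gives (83/831) = -(831/83). Reduce: 831 ≡ 1 (mod 83). Now have -(1/83).
(1/83) = 1. Collecting the sign factors: -1.
Second factor (8952/4819):
Reduce the numerator: 8952 ≡ 4133 (mod 4819), so (8952/4819) = (4133/4819).
4133 ≡ 1 (mod 4), so quadratic reciprocity gives (4133/4819) = (4819/4133). Reduce: 4819 ≡ 686 (mod 4133). Now have (686/4133).
Factor out 2: 686 = 2·343. Since 4133 ≡ 5 (mod 8), (2/4133) = -1. Now have -(343/4133).
4133 ≡ 1 (mod 4), so quadratic reciprocity gives (343/4133) = (4133/343). Reduce: 4133 ≡ 17 (mod 343). Now have -(17/343).
17 ≡ 1 (mod 4), so quadratic reciprocity gives (17/343) = (343/17). Reduce: 343 ≡ 3 (mod 17). Now have -(3/17).
17 ≡ 1 (mod 4), so quadratic reciprocity gives (3/17) = (17/3). Reduce: 17 ≡ 2 (mod 3). Now have -(2/3).
Factor out 2: 2 = 2. Since 3 ≡ 3 (mod 8), (2/3) = -1. Now have (1/3).
(1/3) = 1. Collecting the sign factors: 1.
Product: (-1)·(1) = -1.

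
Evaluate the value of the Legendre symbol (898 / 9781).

-1

(898 / 9781)
  = -(449 / 9781)    [9781 ≡ 5 mod 8 ⇒ (2 / 9781) = -1]
  = -(9781 / 449)    [QR: 449 ≡ 1 mod 4, sign kept]
  = -(352 / 449)    [9781 ≡ 352 mod 449]
  = -(11 / 449)    [449 ≡ 1 mod 8 ⇒ (2 / 449)^5 = +1]
  = -(449 / 11)    [QR: 449 ≡ 1 mod 4, sign kept]
  = -(9 / 11)    [449 ≡ 9 mod 11]
  = -(11 / 9)    [QR: 9 ≡ 1 mod 4, sign kept]
  = -(2 / 9)    [11 ≡ 2 mod 9]
  = -(1 / 9)    [9 ≡ 1 mod 8 ⇒ (2 / 9) = +1]
  = -1    [(1 / 9) = 1]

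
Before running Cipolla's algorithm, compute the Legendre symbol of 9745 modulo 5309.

-1

(9745|5309)
  = (4436|5309)    [9745 ≡ 4436 mod 5309]
  = (1109|5309)    [5309 ≡ 5 mod 8 ⇒ (2|5309)^2 = +1]
  = (5309|1109)    [QR: 1109 ≡ 1 mod 4, sign kept]
  = (873|1109)    [5309 ≡ 873 mod 1109]
  = (1109|873)    [QR: 873 ≡ 1 mod 4, sign kept]
  = (236|873)    [1109 ≡ 236 mod 873]
  = (59|873)    [873 ≡ 1 mod 8 ⇒ (2|873)^2 = +1]
  = (873|59)    [QR: 873 ≡ 1 mod 4, sign kept]
  = (47|59)    [873 ≡ 47 mod 59]
  = -(59|47)    [QR: both ≡ 3 mod 4, sign flips]
  = -(12|47)    [59 ≡ 12 mod 47]
  = -(3|47)    [47 ≡ 7 mod 8 ⇒ (2|47)^2 = +1]
  = (47|3)    [QR: both ≡ 3 mod 4, sign flips]
  = (2|3)    [47 ≡ 2 mod 3]
  = -(1|3)    [3 ≡ 3 mod 8 ⇒ (2|3) = -1]
  = -1    [(1|3) = 1]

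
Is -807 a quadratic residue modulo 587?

no

Pull out -1: (-807|587) = (-1|587)·(807|587). Since 587 ≡ 3 (mod 4), (-1|587) = -1. Now have -(807|587).
Reduce the numerator: 807 ≡ 220 (mod 587), so (807|587) = (220|587).
Factor out 2: 220 = 2^2·55. Since 587 ≡ 3 (mod 8), (2|587) = -1, and (2|587)^2 = +1. Now have -(55|587).
Both 55 ≡ 3 and 587 ≡ 3 (mod 4), so reciprocity gives (55|587) = -(587|55). Reduce: 587 ≡ 37 (mod 55). Now have (37|55).
37 ≡ 1 (mod 4), so quadratic reciprocity gives (37|55) = (55|37). Reduce: 55 ≡ 18 (mod 37). Now have (18|37).
Factor out 2: 18 = 2·9. Since 37 ≡ 5 (mod 8), (2|37) = -1. Now have -(9|37).
9 ≡ 1 (mod 4), so quadratic reciprocity gives (9|37) = (37|9). Reduce: 37 ≡ 1 (mod 9). Now have -(1|9).
(1|9) = 1. Collecting the sign factors: -1.
The Legendre symbol is -1, so x^2 ≡ -807 (mod 587) has no solution.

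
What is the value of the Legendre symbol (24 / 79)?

Factor out 2: 24 = 2^3·3. Since 79 ≡ 7 (mod 8), (2 / 79) = +1, and (2 / 79)^3 = +1. Now have (3 / 79).
Both 3 ≡ 3 and 79 ≡ 3 (mod 4), so reciprocity gives (3 / 79) = -(79 / 3). Reduce: 79 ≡ 1 (mod 3). Now have -(1 / 3).
(1 / 3) = 1. Collecting the sign factors: -1.

-1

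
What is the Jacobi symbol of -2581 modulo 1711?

0

(-2581/1711)
  = (841/1711)    [-2581 ≡ 841 mod 1711]
  = (1711/841)    [QR: 841 ≡ 1 mod 4, sign kept]
  = (29/841)    [1711 ≡ 29 mod 841]
  = (841/29)    [QR: 29 ≡ 1 mod 4, sign kept]
  = (0/29)    [841 ≡ 0 mod 29]
  = 0    [numerator 0, gcd > 1]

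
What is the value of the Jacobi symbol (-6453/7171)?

-1

Reduce the numerator: -6453 ≡ 718 (mod 7171), so (-6453/7171) = (718/7171).
Factor out 2: 718 = 2·359. Since 7171 ≡ 3 (mod 8), (2/7171) = -1. Now have -(359/7171).
Both 359 ≡ 3 and 7171 ≡ 3 (mod 4), so reciprocity gives (359/7171) = -(7171/359). Reduce: 7171 ≡ 350 (mod 359). Now have (350/359).
Factor out 2: 350 = 2·175. Since 359 ≡ 7 (mod 8), (2/359) = +1. Now have (175/359).
Both 175 ≡ 3 and 359 ≡ 3 (mod 4), so reciprocity gives (175/359) = -(359/175). Reduce: 359 ≡ 9 (mod 175). Now have -(9/175).
9 ≡ 1 (mod 4), so quadratic reciprocity gives (9/175) = (175/9). Reduce: 175 ≡ 4 (mod 9). Now have -(4/9).
Factor out 2: 4 = 2^2. Since 9 ≡ 1 (mod 8), (2/9) = +1, and (2/9)^2 = +1. Now have -(1/9).
(1/9) = 1. Collecting the sign factors: -1.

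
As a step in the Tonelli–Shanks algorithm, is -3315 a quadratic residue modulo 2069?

no

Pull out -1: (-3315/2069) = (-1/2069)·(3315/2069). Since 2069 ≡ 1 (mod 4), (-1/2069) = +1. Now have (3315/2069).
Reduce the numerator: 3315 ≡ 1246 (mod 2069), so (3315/2069) = (1246/2069).
Factor out 2: 1246 = 2·623. Since 2069 ≡ 5 (mod 8), (2/2069) = -1. Now have -(623/2069).
2069 ≡ 1 (mod 4), so quadratic reciprocity gives (623/2069) = (2069/623). Reduce: 2069 ≡ 200 (mod 623). Now have -(200/623).
Factor out 2: 200 = 2^3·25. Since 623 ≡ 7 (mod 8), (2/623) = +1, and (2/623)^3 = +1. Now have -(25/623).
25 ≡ 1 (mod 4), so quadratic reciprocity gives (25/623) = (623/25). Reduce: 623 ≡ 23 (mod 25). Now have -(23/25).
25 ≡ 1 (mod 4), so quadratic reciprocity gives (23/25) = (25/23). Reduce: 25 ≡ 2 (mod 23). Now have -(2/23).
Factor out 2: 2 = 2. Since 23 ≡ 7 (mod 8), (2/23) = +1. Now have -(1/23).
(1/23) = 1. Collecting the sign factors: -1.
(-3315/2069) = -1, and 2069 is prime, so -3315 is not a quadratic residue mod 2069.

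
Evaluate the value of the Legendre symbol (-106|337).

-1

Pull out -1: (-106|337) = (-1|337)·(106|337). Since 337 ≡ 1 (mod 4), (-1|337) = +1. Now have (106|337).
Factor out 2: 106 = 2·53. Since 337 ≡ 1 (mod 8), (2|337) = +1. Now have (53|337).
53 ≡ 1 (mod 4), so quadratic reciprocity gives (53|337) = (337|53). Reduce: 337 ≡ 19 (mod 53). Now have (19|53).
53 ≡ 1 (mod 4), so quadratic reciprocity gives (19|53) = (53|19). Reduce: 53 ≡ 15 (mod 19). Now have (15|19).
Both 15 ≡ 3 and 19 ≡ 3 (mod 4), so reciprocity gives (15|19) = -(19|15). Reduce: 19 ≡ 4 (mod 15). Now have -(4|15).
Factor out 2: 4 = 2^2. Since 15 ≡ 7 (mod 8), (2|15) = +1, and (2|15)^2 = +1. Now have -(1|15).
(1|15) = 1. Collecting the sign factors: -1.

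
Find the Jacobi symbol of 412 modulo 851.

1

Factor out 2: 412 = 2^2·103. Since 851 ≡ 3 (mod 8), (2/851) = -1, and (2/851)^2 = +1. Now have (103/851).
Both 103 ≡ 3 and 851 ≡ 3 (mod 4), so reciprocity gives (103/851) = -(851/103). Reduce: 851 ≡ 27 (mod 103). Now have -(27/103).
Both 27 ≡ 3 and 103 ≡ 3 (mod 4), so reciprocity gives (27/103) = -(103/27). Reduce: 103 ≡ 22 (mod 27). Now have (22/27).
Factor out 2: 22 = 2·11. Since 27 ≡ 3 (mod 8), (2/27) = -1. Now have -(11/27).
Both 11 ≡ 3 and 27 ≡ 3 (mod 4), so reciprocity gives (11/27) = -(27/11). Reduce: 27 ≡ 5 (mod 11). Now have (5/11).
5 ≡ 1 (mod 4), so quadratic reciprocity gives (5/11) = (11/5). Reduce: 11 ≡ 1 (mod 5). Now have (1/5).
(1/5) = 1. Collecting the sign factors: 1.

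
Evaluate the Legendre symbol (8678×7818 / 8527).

By multiplicativity, (8678·7818 / 8527) = (8678 / 8527)·(7818 / 8527).
First factor (8678 / 8527):
(8678 / 8527)
  = (151 / 8527)    [8678 ≡ 151 mod 8527]
  = -(8527 / 151)    [QR: both ≡ 3 mod 4, sign flips]
  = -(71 / 151)    [8527 ≡ 71 mod 151]
  = (151 / 71)    [QR: both ≡ 3 mod 4, sign flips]
  = (9 / 71)    [151 ≡ 9 mod 71]
  = (71 / 9)    [QR: 9 ≡ 1 mod 4, sign kept]
  = (8 / 9)    [71 ≡ 8 mod 9]
  = (1 / 9)    [9 ≡ 1 mod 8 ⇒ (2 / 9)^3 = +1]
  = 1    [(1 / 9) = 1]
Second factor (7818 / 8527):
(7818 / 8527)
  = (3909 / 8527)    [8527 ≡ 7 mod 8 ⇒ (2 / 8527) = +1]
  = (8527 / 3909)    [QR: 3909 ≡ 1 mod 4, sign kept]
  = (709 / 3909)    [8527 ≡ 709 mod 3909]
  = (3909 / 709)    [QR: 709 ≡ 1 mod 4, sign kept]
  = (364 / 709)    [3909 ≡ 364 mod 709]
  = (91 / 709)    [709 ≡ 5 mod 8 ⇒ (2 / 709)^2 = +1]
  = (709 / 91)    [QR: 709 ≡ 1 mod 4, sign kept]
  = (72 / 91)    [709 ≡ 72 mod 91]
  = -(9 / 91)    [91 ≡ 3 mod 8 ⇒ (2 / 91)^3 = -1]
  = -(91 / 9)    [QR: 9 ≡ 1 mod 4, sign kept]
  = -(1 / 9)    [91 ≡ 1 mod 9]
  = -1    [(1 / 9) = 1]
Product: (1)·(-1) = -1.

-1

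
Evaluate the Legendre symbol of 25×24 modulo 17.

-1

By multiplicativity, (25·24/17) = (25/17)·(24/17).
First factor (25/17):
Reduce the numerator: 25 ≡ 8 (mod 17), so (25/17) = (8/17).
Factor out 2: 8 = 2^3. Since 17 ≡ 1 (mod 8), (2/17) = +1, and (2/17)^3 = +1. Now have (1/17).
(1/17) = 1. Collecting the sign factors: 1.
Second factor (24/17):
Reduce the numerator: 24 ≡ 7 (mod 17), so (24/17) = (7/17).
17 ≡ 1 (mod 4), so quadratic reciprocity gives (7/17) = (17/7). Reduce: 17 ≡ 3 (mod 7). Now have (3/7).
Both 3 ≡ 3 and 7 ≡ 3 (mod 4), so reciprocity gives (3/7) = -(7/3). Reduce: 7 ≡ 1 (mod 3). Now have -(1/3).
(1/3) = 1. Collecting the sign factors: -1.
Product: (1)·(-1) = -1.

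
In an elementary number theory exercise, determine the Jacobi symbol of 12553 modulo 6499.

-1

(12553/6499)
  = (6054/6499)    [12553 ≡ 6054 mod 6499]
  = -(3027/6499)    [6499 ≡ 3 mod 8 ⇒ (2/6499) = -1]
  = (6499/3027)    [QR: both ≡ 3 mod 4, sign flips]
  = (445/3027)    [6499 ≡ 445 mod 3027]
  = (3027/445)    [QR: 445 ≡ 1 mod 4, sign kept]
  = (357/445)    [3027 ≡ 357 mod 445]
  = (445/357)    [QR: 357 ≡ 1 mod 4, sign kept]
  = (88/357)    [445 ≡ 88 mod 357]
  = -(11/357)    [357 ≡ 5 mod 8 ⇒ (2/357)^3 = -1]
  = -(357/11)    [QR: 357 ≡ 1 mod 4, sign kept]
  = -(5/11)    [357 ≡ 5 mod 11]
  = -(11/5)    [QR: 5 ≡ 1 mod 4, sign kept]
  = -(1/5)    [11 ≡ 1 mod 5]
  = -1    [(1/5) = 1]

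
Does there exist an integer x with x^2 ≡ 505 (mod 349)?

(505/349)
  = (156/349)    [505 ≡ 156 mod 349]
  = (39/349)    [349 ≡ 5 mod 8 ⇒ (2/349)^2 = +1]
  = (349/39)    [QR: 349 ≡ 1 mod 4, sign kept]
  = (37/39)    [349 ≡ 37 mod 39]
  = (39/37)    [QR: 37 ≡ 1 mod 4, sign kept]
  = (2/37)    [39 ≡ 2 mod 37]
  = -(1/37)    [37 ≡ 5 mod 8 ⇒ (2/37) = -1]
  = -1    [(1/37) = 1]
(505/349) = -1, and 349 is prime, so 505 is not a quadratic residue mod 349.

no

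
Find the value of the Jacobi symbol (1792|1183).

Reduce the numerator: 1792 ≡ 609 (mod 1183), so (1792|1183) = (609|1183).
609 ≡ 1 (mod 4), so quadratic reciprocity gives (609|1183) = (1183|609). Reduce: 1183 ≡ 574 (mod 609). Now have (574|609).
Factor out 2: 574 = 2·287. Since 609 ≡ 1 (mod 8), (2|609) = +1. Now have (287|609).
609 ≡ 1 (mod 4), so quadratic reciprocity gives (287|609) = (609|287). Reduce: 609 ≡ 35 (mod 287). Now have (35|287).
Both 35 ≡ 3 and 287 ≡ 3 (mod 4), so reciprocity gives (35|287) = -(287|35). Reduce: 287 ≡ 7 (mod 35). Now have -(7|35).
Both 7 ≡ 3 and 35 ≡ 3 (mod 4), so reciprocity gives (7|35) = -(35|7). Reduce: 35 ≡ 0 (mod 7). Now have (0|7).
The numerator is now 0 with denominator 7 > 1: the symbol is 0.

0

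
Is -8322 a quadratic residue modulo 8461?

yes

(-8322/8461)
  = (8322/8461)    [8461 ≡ 1 mod 4 ⇒ (-1/8461) = +1]
  = -(4161/8461)    [8461 ≡ 5 mod 8 ⇒ (2/8461) = -1]
  = -(8461/4161)    [QR: 4161 ≡ 1 mod 4, sign kept]
  = -(139/4161)    [8461 ≡ 139 mod 4161]
  = -(4161/139)    [QR: 4161 ≡ 1 mod 4, sign kept]
  = -(130/139)    [4161 ≡ 130 mod 139]
  = (65/139)    [139 ≡ 3 mod 8 ⇒ (2/139) = -1]
  = (139/65)    [QR: 65 ≡ 1 mod 4, sign kept]
  = (9/65)    [139 ≡ 9 mod 65]
  = (65/9)    [QR: 9 ≡ 1 mod 4, sign kept]
  = (2/9)    [65 ≡ 2 mod 9]
  = (1/9)    [9 ≡ 1 mod 8 ⇒ (2/9) = +1]
  = 1    [(1/9) = 1]
(-8322/8461) = 1, and 8461 is prime, so -8322 is a quadratic residue mod 8461.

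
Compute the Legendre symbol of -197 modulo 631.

-1

(-197|631)
  = (434|631)    [-197 ≡ 434 mod 631]
  = (217|631)    [631 ≡ 7 mod 8 ⇒ (2|631) = +1]
  = (631|217)    [QR: 217 ≡ 1 mod 4, sign kept]
  = (197|217)    [631 ≡ 197 mod 217]
  = (217|197)    [QR: 197 ≡ 1 mod 4, sign kept]
  = (20|197)    [217 ≡ 20 mod 197]
  = (5|197)    [197 ≡ 5 mod 8 ⇒ (2|197)^2 = +1]
  = (197|5)    [QR: 5 ≡ 1 mod 4, sign kept]
  = (2|5)    [197 ≡ 2 mod 5]
  = -(1|5)    [5 ≡ 5 mod 8 ⇒ (2|5) = -1]
  = -1    [(1|5) = 1]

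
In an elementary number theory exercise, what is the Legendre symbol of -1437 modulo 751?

Reduce the numerator: -1437 ≡ 65 (mod 751), so (-1437/751) = (65/751).
65 ≡ 1 (mod 4), so quadratic reciprocity gives (65/751) = (751/65). Reduce: 751 ≡ 36 (mod 65). Now have (36/65).
Factor out 2: 36 = 2^2·9. Since 65 ≡ 1 (mod 8), (2/65) = +1, and (2/65)^2 = +1. Now have (9/65).
9 ≡ 1 (mod 4), so quadratic reciprocity gives (9/65) = (65/9). Reduce: 65 ≡ 2 (mod 9). Now have (2/9).
Factor out 2: 2 = 2. Since 9 ≡ 1 (mod 8), (2/9) = +1. Now have (1/9).
(1/9) = 1. Collecting the sign factors: 1.

1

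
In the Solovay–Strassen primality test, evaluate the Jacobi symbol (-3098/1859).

(-3098/1859)
  = (620/1859)    [-3098 ≡ 620 mod 1859]
  = (155/1859)    [1859 ≡ 3 mod 8 ⇒ (2/1859)^2 = +1]
  = -(1859/155)    [QR: both ≡ 3 mod 4, sign flips]
  = -(154/155)    [1859 ≡ 154 mod 155]
  = (77/155)    [155 ≡ 3 mod 8 ⇒ (2/155) = -1]
  = (155/77)    [QR: 77 ≡ 1 mod 4, sign kept]
  = (1/77)    [155 ≡ 1 mod 77]
  = 1    [(1/77) = 1]

1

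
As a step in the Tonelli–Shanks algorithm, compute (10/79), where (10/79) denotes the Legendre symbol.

1

Factor out 2: 10 = 2·5. Since 79 ≡ 7 (mod 8), (2/79) = +1. Now have (5/79).
5 ≡ 1 (mod 4), so quadratic reciprocity gives (5/79) = (79/5). Reduce: 79 ≡ 4 (mod 5). Now have (4/5).
Factor out 2: 4 = 2^2. Since 5 ≡ 5 (mod 8), (2/5) = -1, and (2/5)^2 = +1. Now have (1/5).
(1/5) = 1. Collecting the sign factors: 1.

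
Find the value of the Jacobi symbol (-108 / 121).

(-108 / 121)
  = (108 / 121)    [121 ≡ 1 mod 4 ⇒ (-1 / 121) = +1]
  = (27 / 121)    [121 ≡ 1 mod 8 ⇒ (2 / 121)^2 = +1]
  = (121 / 27)    [QR: 121 ≡ 1 mod 4, sign kept]
  = (13 / 27)    [121 ≡ 13 mod 27]
  = (27 / 13)    [QR: 13 ≡ 1 mod 4, sign kept]
  = (1 / 13)    [27 ≡ 1 mod 13]
  = 1    [(1 / 13) = 1]

1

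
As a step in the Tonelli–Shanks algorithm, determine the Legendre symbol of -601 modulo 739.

(-601/739)
  = -(601/739)    [739 ≡ 3 mod 4 ⇒ (-1/739) = -1]
  = -(739/601)    [QR: 601 ≡ 1 mod 4, sign kept]
  = -(138/601)    [739 ≡ 138 mod 601]
  = -(69/601)    [601 ≡ 1 mod 8 ⇒ (2/601) = +1]
  = -(601/69)    [QR: 69 ≡ 1 mod 4, sign kept]
  = -(49/69)    [601 ≡ 49 mod 69]
  = -(69/49)    [QR: 49 ≡ 1 mod 4, sign kept]
  = -(20/49)    [69 ≡ 20 mod 49]
  = -(5/49)    [49 ≡ 1 mod 8 ⇒ (2/49)^2 = +1]
  = -(49/5)    [QR: 5 ≡ 1 mod 4, sign kept]
  = -(4/5)    [49 ≡ 4 mod 5]
  = -(1/5)    [5 ≡ 5 mod 8 ⇒ (2/5)^2 = +1]
  = -1    [(1/5) = 1]

-1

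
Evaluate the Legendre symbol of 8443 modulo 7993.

Reduce the numerator: 8443 ≡ 450 (mod 7993), so (8443/7993) = (450/7993).
Factor out 2: 450 = 2·225. Since 7993 ≡ 1 (mod 8), (2/7993) = +1. Now have (225/7993).
225 ≡ 1 (mod 4), so quadratic reciprocity gives (225/7993) = (7993/225). Reduce: 7993 ≡ 118 (mod 225). Now have (118/225).
Factor out 2: 118 = 2·59. Since 225 ≡ 1 (mod 8), (2/225) = +1. Now have (59/225).
225 ≡ 1 (mod 4), so quadratic reciprocity gives (59/225) = (225/59). Reduce: 225 ≡ 48 (mod 59). Now have (48/59).
Factor out 2: 48 = 2^4·3. Since 59 ≡ 3 (mod 8), (2/59) = -1, and (2/59)^4 = +1. Now have (3/59).
Both 3 ≡ 3 and 59 ≡ 3 (mod 4), so reciprocity gives (3/59) = -(59/3). Reduce: 59 ≡ 2 (mod 3). Now have -(2/3).
Factor out 2: 2 = 2. Since 3 ≡ 3 (mod 8), (2/3) = -1. Now have (1/3).
(1/3) = 1. Collecting the sign factors: 1.

1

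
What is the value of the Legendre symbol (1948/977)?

Reduce the numerator: 1948 ≡ 971 (mod 977), so (1948/977) = (971/977).
977 ≡ 1 (mod 4), so quadratic reciprocity gives (971/977) = (977/971). Reduce: 977 ≡ 6 (mod 971). Now have (6/971).
Factor out 2: 6 = 2·3. Since 971 ≡ 3 (mod 8), (2/971) = -1. Now have -(3/971).
Both 3 ≡ 3 and 971 ≡ 3 (mod 4), so reciprocity gives (3/971) = -(971/3). Reduce: 971 ≡ 2 (mod 3). Now have (2/3).
Factor out 2: 2 = 2. Since 3 ≡ 3 (mod 8), (2/3) = -1. Now have -(1/3).
(1/3) = 1. Collecting the sign factors: -1.

-1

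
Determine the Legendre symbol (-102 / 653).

-1

(-102 / 653)
  = (551 / 653)    [-102 ≡ 551 mod 653]
  = (653 / 551)    [QR: 653 ≡ 1 mod 4, sign kept]
  = (102 / 551)    [653 ≡ 102 mod 551]
  = (51 / 551)    [551 ≡ 7 mod 8 ⇒ (2 / 551) = +1]
  = -(551 / 51)    [QR: both ≡ 3 mod 4, sign flips]
  = -(41 / 51)    [551 ≡ 41 mod 51]
  = -(51 / 41)    [QR: 41 ≡ 1 mod 4, sign kept]
  = -(10 / 41)    [51 ≡ 10 mod 41]
  = -(5 / 41)    [41 ≡ 1 mod 8 ⇒ (2 / 41) = +1]
  = -(41 / 5)    [QR: 5 ≡ 1 mod 4, sign kept]
  = -(1 / 5)    [41 ≡ 1 mod 5]
  = -1    [(1 / 5) = 1]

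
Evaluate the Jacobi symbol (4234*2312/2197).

By multiplicativity, (4234·2312/2197) = (4234/2197)·(2312/2197).
First factor (4234/2197):
(4234/2197)
  = (2037/2197)    [4234 ≡ 2037 mod 2197]
  = (2197/2037)    [QR: 2037 ≡ 1 mod 4, sign kept]
  = (160/2037)    [2197 ≡ 160 mod 2037]
  = -(5/2037)    [2037 ≡ 5 mod 8 ⇒ (2/2037)^5 = -1]
  = -(2037/5)    [QR: 5 ≡ 1 mod 4, sign kept]
  = -(2/5)    [2037 ≡ 2 mod 5]
  = (1/5)    [5 ≡ 5 mod 8 ⇒ (2/5) = -1]
  = 1    [(1/5) = 1]
Second factor (2312/2197):
(2312/2197)
  = (115/2197)    [2312 ≡ 115 mod 2197]
  = (2197/115)    [QR: 2197 ≡ 1 mod 4, sign kept]
  = (12/115)    [2197 ≡ 12 mod 115]
  = (3/115)    [115 ≡ 3 mod 8 ⇒ (2/115)^2 = +1]
  = -(115/3)    [QR: both ≡ 3 mod 4, sign flips]
  = -(1/3)    [115 ≡ 1 mod 3]
  = -1    [(1/3) = 1]
Product: (1)·(-1) = -1.

-1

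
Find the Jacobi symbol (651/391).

1

Reduce the numerator: 651 ≡ 260 (mod 391), so (651/391) = (260/391).
Factor out 2: 260 = 2^2·65. Since 391 ≡ 7 (mod 8), (2/391) = +1, and (2/391)^2 = +1. Now have (65/391).
65 ≡ 1 (mod 4), so quadratic reciprocity gives (65/391) = (391/65). Reduce: 391 ≡ 1 (mod 65). Now have (1/65).
(1/65) = 1. Collecting the sign factors: 1.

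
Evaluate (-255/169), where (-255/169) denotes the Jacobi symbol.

1

Pull out -1: (-255/169) = (-1/169)·(255/169). Since 169 ≡ 1 (mod 4), (-1/169) = +1. Now have (255/169).
Reduce the numerator: 255 ≡ 86 (mod 169), so (255/169) = (86/169).
Factor out 2: 86 = 2·43. Since 169 ≡ 1 (mod 8), (2/169) = +1. Now have (43/169).
169 ≡ 1 (mod 4), so quadratic reciprocity gives (43/169) = (169/43). Reduce: 169 ≡ 40 (mod 43). Now have (40/43).
Factor out 2: 40 = 2^3·5. Since 43 ≡ 3 (mod 8), (2/43) = -1, and (2/43)^3 = -1. Now have -(5/43).
5 ≡ 1 (mod 4), so quadratic reciprocity gives (5/43) = (43/5). Reduce: 43 ≡ 3 (mod 5). Now have -(3/5).
5 ≡ 1 (mod 4), so quadratic reciprocity gives (3/5) = (5/3). Reduce: 5 ≡ 2 (mod 3). Now have -(2/3).
Factor out 2: 2 = 2. Since 3 ≡ 3 (mod 8), (2/3) = -1. Now have (1/3).
(1/3) = 1. Collecting the sign factors: 1.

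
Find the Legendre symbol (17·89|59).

By multiplicativity, (17·89|59) = (17|59)·(89|59).
First factor (17|59):
(17|59)
  = (59|17)    [QR: 17 ≡ 1 mod 4, sign kept]
  = (8|17)    [59 ≡ 8 mod 17]
  = (1|17)    [17 ≡ 1 mod 8 ⇒ (2|17)^3 = +1]
  = 1    [(1|17) = 1]
Second factor (89|59):
(89|59)
  = (30|59)    [89 ≡ 30 mod 59]
  = -(15|59)    [59 ≡ 3 mod 8 ⇒ (2|59) = -1]
  = (59|15)    [QR: both ≡ 3 mod 4, sign flips]
  = (14|15)    [59 ≡ 14 mod 15]
  = (7|15)    [15 ≡ 7 mod 8 ⇒ (2|15) = +1]
  = -(15|7)    [QR: both ≡ 3 mod 4, sign flips]
  = -(1|7)    [15 ≡ 1 mod 7]
  = -1    [(1|7) = 1]
Product: (1)·(-1) = -1.

-1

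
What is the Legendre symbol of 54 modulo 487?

Factor out 2: 54 = 2·27. Since 487 ≡ 7 (mod 8), (2/487) = +1. Now have (27/487).
Both 27 ≡ 3 and 487 ≡ 3 (mod 4), so reciprocity gives (27/487) = -(487/27). Reduce: 487 ≡ 1 (mod 27). Now have -(1/27).
(1/27) = 1. Collecting the sign factors: -1.

-1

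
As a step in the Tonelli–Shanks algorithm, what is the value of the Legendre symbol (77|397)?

(77|397)
  = (397|77)    [QR: 77 ≡ 1 mod 4, sign kept]
  = (12|77)    [397 ≡ 12 mod 77]
  = (3|77)    [77 ≡ 5 mod 8 ⇒ (2|77)^2 = +1]
  = (77|3)    [QR: 77 ≡ 1 mod 4, sign kept]
  = (2|3)    [77 ≡ 2 mod 3]
  = -(1|3)    [3 ≡ 3 mod 8 ⇒ (2|3) = -1]
  = -1    [(1|3) = 1]

-1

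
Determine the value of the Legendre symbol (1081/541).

1

(1081/541)
  = (540/541)    [1081 ≡ 540 mod 541]
  = (135/541)    [541 ≡ 5 mod 8 ⇒ (2/541)^2 = +1]
  = (541/135)    [QR: 541 ≡ 1 mod 4, sign kept]
  = (1/135)    [541 ≡ 1 mod 135]
  = 1    [(1/135) = 1]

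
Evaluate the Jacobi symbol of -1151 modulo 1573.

-1

(-1151 / 1573)
  = (422 / 1573)    [-1151 ≡ 422 mod 1573]
  = -(211 / 1573)    [1573 ≡ 5 mod 8 ⇒ (2 / 1573) = -1]
  = -(1573 / 211)    [QR: 1573 ≡ 1 mod 4, sign kept]
  = -(96 / 211)    [1573 ≡ 96 mod 211]
  = (3 / 211)    [211 ≡ 3 mod 8 ⇒ (2 / 211)^5 = -1]
  = -(211 / 3)    [QR: both ≡ 3 mod 4, sign flips]
  = -(1 / 3)    [211 ≡ 1 mod 3]
  = -1    [(1 / 3) = 1]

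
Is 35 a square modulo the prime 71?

Both 35 ≡ 3 and 71 ≡ 3 (mod 4), so reciprocity gives (35|71) = -(71|35). Reduce: 71 ≡ 1 (mod 35). Now have -(1|35).
(1|35) = 1. Collecting the sign factors: -1.
The Legendre symbol is -1, so x^2 ≡ 35 (mod 71) has no solution.

no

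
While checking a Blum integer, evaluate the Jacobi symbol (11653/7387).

(11653/7387)
  = (4266/7387)    [11653 ≡ 4266 mod 7387]
  = -(2133/7387)    [7387 ≡ 3 mod 8 ⇒ (2/7387) = -1]
  = -(7387/2133)    [QR: 2133 ≡ 1 mod 4, sign kept]
  = -(988/2133)    [7387 ≡ 988 mod 2133]
  = -(247/2133)    [2133 ≡ 5 mod 8 ⇒ (2/2133)^2 = +1]
  = -(2133/247)    [QR: 2133 ≡ 1 mod 4, sign kept]
  = -(157/247)    [2133 ≡ 157 mod 247]
  = -(247/157)    [QR: 157 ≡ 1 mod 4, sign kept]
  = -(90/157)    [247 ≡ 90 mod 157]
  = (45/157)    [157 ≡ 5 mod 8 ⇒ (2/157) = -1]
  = (157/45)    [QR: 45 ≡ 1 mod 4, sign kept]
  = (22/45)    [157 ≡ 22 mod 45]
  = -(11/45)    [45 ≡ 5 mod 8 ⇒ (2/45) = -1]
  = -(45/11)    [QR: 45 ≡ 1 mod 4, sign kept]
  = -(1/11)    [45 ≡ 1 mod 11]
  = -1    [(1/11) = 1]

-1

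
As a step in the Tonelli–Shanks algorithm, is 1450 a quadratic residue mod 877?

no

(1450/877)
  = (573/877)    [1450 ≡ 573 mod 877]
  = (877/573)    [QR: 573 ≡ 1 mod 4, sign kept]
  = (304/573)    [877 ≡ 304 mod 573]
  = (19/573)    [573 ≡ 5 mod 8 ⇒ (2/573)^4 = +1]
  = (573/19)    [QR: 573 ≡ 1 mod 4, sign kept]
  = (3/19)    [573 ≡ 3 mod 19]
  = -(19/3)    [QR: both ≡ 3 mod 4, sign flips]
  = -(1/3)    [19 ≡ 1 mod 3]
  = -1    [(1/3) = 1]
The Legendre symbol is -1, so x^2 ≡ 1450 (mod 877) has no solution.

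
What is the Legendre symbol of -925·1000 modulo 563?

1

By multiplicativity, (-925·1000|563) = (-925|563)·(1000|563).
First factor (-925|563):
(-925|563)
  = (201|563)    [-925 ≡ 201 mod 563]
  = (563|201)    [QR: 201 ≡ 1 mod 4, sign kept]
  = (161|201)    [563 ≡ 161 mod 201]
  = (201|161)    [QR: 161 ≡ 1 mod 4, sign kept]
  = (40|161)    [201 ≡ 40 mod 161]
  = (5|161)    [161 ≡ 1 mod 8 ⇒ (2|161)^3 = +1]
  = (161|5)    [QR: 5 ≡ 1 mod 4, sign kept]
  = (1|5)    [161 ≡ 1 mod 5]
  = 1    [(1|5) = 1]
Second factor (1000|563):
(1000|563)
  = (437|563)    [1000 ≡ 437 mod 563]
  = (563|437)    [QR: 437 ≡ 1 mod 4, sign kept]
  = (126|437)    [563 ≡ 126 mod 437]
  = -(63|437)    [437 ≡ 5 mod 8 ⇒ (2|437) = -1]
  = -(437|63)    [QR: 437 ≡ 1 mod 4, sign kept]
  = -(59|63)    [437 ≡ 59 mod 63]
  = (63|59)    [QR: both ≡ 3 mod 4, sign flips]
  = (4|59)    [63 ≡ 4 mod 59]
  = (1|59)    [59 ≡ 3 mod 8 ⇒ (2|59)^2 = +1]
  = 1    [(1|59) = 1]
Product: (1)·(1) = 1.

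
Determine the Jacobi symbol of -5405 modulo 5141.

1

Reduce the numerator: -5405 ≡ 4877 (mod 5141), so (-5405 / 5141) = (4877 / 5141).
4877 ≡ 1 (mod 4), so quadratic reciprocity gives (4877 / 5141) = (5141 / 4877). Reduce: 5141 ≡ 264 (mod 4877). Now have (264 / 4877).
Factor out 2: 264 = 2^3·33. Since 4877 ≡ 5 (mod 8), (2 / 4877) = -1, and (2 / 4877)^3 = -1. Now have -(33 / 4877).
33 ≡ 1 (mod 4), so quadratic reciprocity gives (33 / 4877) = (4877 / 33). Reduce: 4877 ≡ 26 (mod 33). Now have -(26 / 33).
Factor out 2: 26 = 2·13. Since 33 ≡ 1 (mod 8), (2 / 33) = +1. Now have -(13 / 33).
13 ≡ 1 (mod 4), so quadratic reciprocity gives (13 / 33) = (33 / 13). Reduce: 33 ≡ 7 (mod 13). Now have -(7 / 13).
13 ≡ 1 (mod 4), so quadratic reciprocity gives (7 / 13) = (13 / 7). Reduce: 13 ≡ 6 (mod 7). Now have -(6 / 7).
Factor out 2: 6 = 2·3. Since 7 ≡ 7 (mod 8), (2 / 7) = +1. Now have -(3 / 7).
Both 3 ≡ 3 and 7 ≡ 3 (mod 4), so reciprocity gives (3 / 7) = -(7 / 3). Reduce: 7 ≡ 1 (mod 3). Now have (1 / 3).
(1 / 3) = 1. Collecting the sign factors: 1.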